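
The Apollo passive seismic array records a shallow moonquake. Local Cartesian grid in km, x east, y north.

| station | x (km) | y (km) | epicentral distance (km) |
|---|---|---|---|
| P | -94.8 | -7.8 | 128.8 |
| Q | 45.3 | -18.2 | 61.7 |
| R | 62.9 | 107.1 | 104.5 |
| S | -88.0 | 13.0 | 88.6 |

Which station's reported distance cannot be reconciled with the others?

Solve using three stations at a time. Using Q, R, S (subtract circle equations pairwise → linear system) gives (x, y) ≈ (-0.0, 23.7).
Distances from that point to each station vs reported:
  P: calculated 99.9 vs reported 128.8 → residual 28.9 km
  Q: calculated 61.7 vs reported 61.7 → residual 0.0 km
  R: calculated 104.5 vs reported 104.5 → residual 0.0 km
  S: calculated 88.6 vs reported 88.6 → residual 0.0 km
Q, R, S are mutually consistent (residuals ≈ 0); P is off by 28.9 km.

P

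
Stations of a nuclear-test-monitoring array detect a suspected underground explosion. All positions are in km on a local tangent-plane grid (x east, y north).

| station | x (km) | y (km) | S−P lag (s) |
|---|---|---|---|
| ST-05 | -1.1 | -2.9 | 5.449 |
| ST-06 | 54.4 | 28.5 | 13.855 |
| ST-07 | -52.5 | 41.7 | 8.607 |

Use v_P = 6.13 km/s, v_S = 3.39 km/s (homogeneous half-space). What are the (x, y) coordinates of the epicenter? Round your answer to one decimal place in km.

x ≈ -37.8 km, y ≈ -21.9 km

Distance from S−P lag: d = Δt · v_P v_S / (v_P − v_S) = Δt · (6.13·3.39)/(6.13−3.39) ≈ 7.5842·Δt.
So d_ST-05 = 41.33, d_ST-06 = 105.08, d_ST-07 = 65.28 km.
Circle about each station: (x + 1.1)² + (y + 2.9)² = 41.33²; (x − 54.4)² + (y − 28.5)² = 105.08²; (x + 52.5)² + (y − 41.7)² = 65.28².
Subtracting the ST-05 equation from the ST-06 and ST-07 equations removes the quadratic terms:
111.0 x + 62.8 y = -5571.65
-102.8 x + 89.2 y = 1932.21
Solving the 2×2 system: x ≈ -37.8, y ≈ -21.9 km.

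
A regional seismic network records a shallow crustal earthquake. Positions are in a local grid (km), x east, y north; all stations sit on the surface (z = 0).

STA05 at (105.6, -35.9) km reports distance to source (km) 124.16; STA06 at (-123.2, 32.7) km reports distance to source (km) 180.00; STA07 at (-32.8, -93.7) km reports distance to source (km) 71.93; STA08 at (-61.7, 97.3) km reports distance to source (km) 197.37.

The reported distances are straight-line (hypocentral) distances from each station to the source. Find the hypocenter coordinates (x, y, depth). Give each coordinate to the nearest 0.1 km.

Each station gives a sphere (x−x_i)² + (y−y_i)² + z² = d_i² (stations at z=0).
Subtracting the STA05 sphere from STA06 and STA07: z² cancels, leaving linear equations in x and y:
-457.6 x + 137.2 y = -13176.93
-276.8 x − 115.6 y = 7657.14
Solving: x ≈ 5.202, y ≈ -78.693 km (keep extra digits for the depth step; rounded: 5.2, -78.7).
Then from the STA05 sphere: z² = 124.16² − (x − 105.6)² − (y + 35.9)² with x = 5.202, y = -78.693, so z ≈ 59.201 ≈ 59.2 km.

x ≈ 5.2 km, y ≈ -78.7 km, depth ≈ 59.2 km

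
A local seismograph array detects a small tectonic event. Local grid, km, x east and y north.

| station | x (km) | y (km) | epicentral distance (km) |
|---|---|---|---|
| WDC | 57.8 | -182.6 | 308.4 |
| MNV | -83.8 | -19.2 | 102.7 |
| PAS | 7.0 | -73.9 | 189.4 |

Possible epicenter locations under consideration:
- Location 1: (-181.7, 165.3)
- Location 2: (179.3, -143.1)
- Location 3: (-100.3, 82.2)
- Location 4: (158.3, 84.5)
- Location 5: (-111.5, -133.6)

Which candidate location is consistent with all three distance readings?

Location 3

For each candidate, compare |candidate − station| to the reported distance:
Location 1: residuals WDC 114.0, MNV 106.2, PAS 115.3 → max 115.3 km
Location 2: residuals WDC 180.6, MNV 188.1, PAS 3.7 → max 188.1 km
Location 3: residuals WDC 0.0, MNV 0.0, PAS 0.0 → max 0.0 km
Location 4: residuals WDC 23.0, MNV 160.7, PAS 29.6 → max 160.7 km
Location 5: residuals WDC 132.2, MNV 15.0, PAS 56.7 → max 132.2 km
Only Location 3 has all residuals ≈ 0.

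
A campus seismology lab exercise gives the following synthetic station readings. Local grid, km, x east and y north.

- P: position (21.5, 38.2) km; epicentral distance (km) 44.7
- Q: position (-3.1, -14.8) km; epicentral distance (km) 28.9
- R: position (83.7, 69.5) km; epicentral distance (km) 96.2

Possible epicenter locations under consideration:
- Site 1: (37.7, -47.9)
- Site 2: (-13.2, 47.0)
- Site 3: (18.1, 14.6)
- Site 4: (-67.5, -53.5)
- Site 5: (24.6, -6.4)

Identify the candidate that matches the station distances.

Site 5

For each candidate, compare |candidate − station| to the reported distance:
Site 1: residuals P 42.9, Q 23.6, R 29.9 → max 42.9 km
Site 2: residuals P 8.9, Q 33.7, R 3.3 → max 33.7 km
Site 3: residuals P 20.9, Q 7.3, R 10.7 → max 20.9 km
Site 4: residuals P 83.1, Q 46.2, R 98.7 → max 98.7 km
Site 5: residuals P 0.0, Q 0.0, R 0.0 → max 0.0 km
Only Site 5 has all residuals ≈ 0.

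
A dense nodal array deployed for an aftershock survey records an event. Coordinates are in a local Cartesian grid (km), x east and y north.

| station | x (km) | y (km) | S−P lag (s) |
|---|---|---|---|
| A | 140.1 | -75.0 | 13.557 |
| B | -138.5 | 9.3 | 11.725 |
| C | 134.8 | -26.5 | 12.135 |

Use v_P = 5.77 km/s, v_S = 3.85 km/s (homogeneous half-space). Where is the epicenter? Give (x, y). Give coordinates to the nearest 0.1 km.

Distance from S−P lag: d = Δt · v_P v_S / (v_P − v_S) = Δt · (5.77·3.85)/(5.77−3.85) ≈ 11.5701·Δt.
So d_A = 156.86, d_B = 135.66, d_C = 140.40 km.
Circle about each station: (x − 140.1)² + (y + 75.0)² = 156.86²; (x + 138.5)² + (y − 9.3)² = 135.66²; (x − 134.8)² + (y + 26.5)² = 140.40².
Subtracting the A equation from the B and C equations removes the quadratic terms:
-557.2 x + 168.6 y = 217.15
-10.6 x + 97.0 y = -1486.82
Solving the 2×2 system: x ≈ -5.2, y ≈ -15.9 km.
Check against A (with the unrounded x, y): √((x − 140.1)²+(y + 75.0)²) = 156.86 ≈ 156.86 km. ✓

-5.2 km east, -15.9 km north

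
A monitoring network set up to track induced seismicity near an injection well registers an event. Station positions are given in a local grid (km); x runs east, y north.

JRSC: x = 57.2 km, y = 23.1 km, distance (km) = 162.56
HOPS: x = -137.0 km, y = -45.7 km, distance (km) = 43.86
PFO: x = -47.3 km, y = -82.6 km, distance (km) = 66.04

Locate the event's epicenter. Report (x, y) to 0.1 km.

Circle about each station: (x − 57.2)² + (y − 23.1)² = 162.56²; (x + 137.0)² + (y + 45.7)² = 43.86²; (x + 47.3)² + (y + 82.6)² = 66.04².
Subtracting pairs of circle equations eliminates x²+y² and gives linear equations (the radical axes):
-388.4 x − 137.6 y = 41554.09
-209.0 x − 211.4 y = 27319.07
Solving the 2×2 system: x ≈ -94.2, y ≈ -36.1 km.
Check against JRSC (with the unrounded x, y): √((x − 57.2)²+(y − 23.1)²) = 162.56 ≈ 162.56 km. ✓

x ≈ -94.2 km, y ≈ -36.1 km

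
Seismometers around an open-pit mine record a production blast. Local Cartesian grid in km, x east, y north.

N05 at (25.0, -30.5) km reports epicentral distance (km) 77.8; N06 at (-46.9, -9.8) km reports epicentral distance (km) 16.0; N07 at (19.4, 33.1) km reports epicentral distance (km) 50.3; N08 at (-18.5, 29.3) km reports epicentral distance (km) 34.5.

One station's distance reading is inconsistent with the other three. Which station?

N07

Solve using three stations at a time. Using N05, N06, N08 (subtract circle equations pairwise → linear system) gives (x, y) ≈ (-43.8, 5.8).
Distances from that point to each station vs reported:
  N05: calculated 77.8 vs reported 77.8 → residual 0.0 km
  N06: calculated 16.0 vs reported 16.0 → residual 0.0 km
  N07: calculated 68.8 vs reported 50.3 → residual 18.5 km
  N08: calculated 34.5 vs reported 34.5 → residual 0.0 km
N05, N06, N08 are mutually consistent (residuals ≈ 0); N07 is off by 18.5 km.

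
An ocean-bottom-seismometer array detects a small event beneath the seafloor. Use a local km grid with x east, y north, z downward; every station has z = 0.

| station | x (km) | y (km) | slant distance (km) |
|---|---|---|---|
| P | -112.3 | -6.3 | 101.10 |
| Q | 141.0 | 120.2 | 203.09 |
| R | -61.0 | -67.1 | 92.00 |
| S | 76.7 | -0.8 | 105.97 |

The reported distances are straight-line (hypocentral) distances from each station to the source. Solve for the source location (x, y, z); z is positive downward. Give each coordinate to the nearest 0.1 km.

(-20.7, 4.5, 41.4)

Each station gives a sphere (x−x_i)² + (y−y_i)² + z² = d_i² (stations at z=0).
Subtracting the P sphere from Q and R: z² cancels, leaving linear equations in x and y:
506.6 x + 253.0 y = -9346.28
102.6 x − 121.6 y = -2670.36
Solving: x ≈ -20.696, y ≈ 4.498 km (keep extra digits for the depth step; rounded: -20.7, 4.5).
Then from the P sphere: z² = 101.10² − (x + 112.3)² − (y + 6.3)² with x = -20.696, y = 4.498, so z ≈ 41.392 ≈ 41.4 km.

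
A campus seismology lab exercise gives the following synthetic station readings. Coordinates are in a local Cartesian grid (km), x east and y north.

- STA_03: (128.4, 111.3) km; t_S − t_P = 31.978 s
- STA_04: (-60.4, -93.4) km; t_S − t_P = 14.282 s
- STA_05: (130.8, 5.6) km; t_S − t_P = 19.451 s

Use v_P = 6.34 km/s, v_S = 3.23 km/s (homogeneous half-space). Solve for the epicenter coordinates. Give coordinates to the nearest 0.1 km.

32.0 km east, -75.9 km north

Distance from S−P lag: d = Δt · v_P v_S / (v_P − v_S) = Δt · (6.34·3.23)/(6.34−3.23) ≈ 6.5846·Δt.
So d_STA_03 = 210.56, d_STA_04 = 94.04, d_STA_05 = 128.08 km.
Circle about each station: (x − 128.4)² + (y − 111.3)² = 210.56²; (x + 60.4)² + (y + 93.4)² = 94.04²; (x − 130.8)² + (y − 5.6)² = 128.08².
Subtracting the STA_03 equation from the STA_04 and STA_05 equations removes the quadratic terms:
-377.6 x − 409.4 y = 18989.46
4.8 x − 211.4 y = 16196.78
Solving the 2×2 system: x ≈ 32.0, y ≈ -75.9 km.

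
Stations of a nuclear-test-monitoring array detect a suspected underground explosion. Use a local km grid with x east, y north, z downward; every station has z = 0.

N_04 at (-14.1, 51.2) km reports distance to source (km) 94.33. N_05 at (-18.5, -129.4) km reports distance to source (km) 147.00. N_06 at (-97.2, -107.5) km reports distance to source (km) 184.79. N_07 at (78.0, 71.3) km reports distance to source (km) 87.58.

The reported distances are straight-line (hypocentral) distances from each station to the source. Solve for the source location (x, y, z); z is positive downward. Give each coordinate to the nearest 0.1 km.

Each station gives a sphere (x−x_i)² + (y−y_i)² + z² = d_i² (stations at z=0).
Subtracting the N_04 sphere from N_05 and N_06: z² cancels, leaving linear equations in x and y:
-8.8 x − 361.2 y = 1555.51
-166.2 x − 317.4 y = -7065.36
Solving: x ≈ 53.211, y ≈ -5.603 km (keep extra digits for the depth step; rounded: 53.2, -5.6).
Then from the N_04 sphere: z² = 94.33² − (x + 14.1)² − (y − 51.2)² with x = 53.211, y = -5.603, so z ≈ 33.776 ≈ 33.8 km.
Check against N_07 (with the unrounded solution): distance 87.57 ≈ 87.58 km. ✓

(53.2, -5.6, 33.8)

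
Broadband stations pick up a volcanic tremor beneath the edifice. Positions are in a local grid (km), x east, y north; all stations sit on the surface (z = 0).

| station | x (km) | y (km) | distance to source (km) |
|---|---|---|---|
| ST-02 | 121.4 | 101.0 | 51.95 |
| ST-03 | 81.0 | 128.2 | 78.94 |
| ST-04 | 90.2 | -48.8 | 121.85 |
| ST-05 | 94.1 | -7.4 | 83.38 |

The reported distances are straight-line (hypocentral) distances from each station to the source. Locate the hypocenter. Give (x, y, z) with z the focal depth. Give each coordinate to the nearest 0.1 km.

(111.8, 65.4, 36.6)

Each station gives a sphere (x−x_i)² + (y−y_i)² + z² = d_i² (stations at z=0).
Subtracting the ST-02 sphere from ST-03 and ST-04: z² cancels, leaving linear equations in x and y:
-80.8 x + 54.4 y = -5475.44
-62.4 x − 299.6 y = -26570.10
Solving: x ≈ 111.797, y ≈ 65.400 km (keep extra digits for the depth step; rounded: 111.8, 65.4).
Then from the ST-02 sphere: z² = 51.95² − (x − 121.4)² − (y − 101.0)² with x = 111.797, y = 65.400, so z ≈ 36.595 ≈ 36.6 km.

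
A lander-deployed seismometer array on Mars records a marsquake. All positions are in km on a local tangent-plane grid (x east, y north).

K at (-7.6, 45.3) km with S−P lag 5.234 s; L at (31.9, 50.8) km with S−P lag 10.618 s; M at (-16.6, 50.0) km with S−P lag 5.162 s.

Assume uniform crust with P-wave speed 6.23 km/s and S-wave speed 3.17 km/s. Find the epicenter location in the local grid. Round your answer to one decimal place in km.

x ≈ -28.8 km, y ≈ 19.0 km

Distance from S−P lag: d = Δt · v_P v_S / (v_P − v_S) = Δt · (6.23·3.17)/(6.23−3.17) ≈ 6.4540·Δt.
So d_K = 33.78, d_L = 68.53, d_M = 33.32 km.
Circle about each station: (x + 7.6)² + (y − 45.3)² = 33.78²; (x − 31.9)² + (y − 50.8)² = 68.53²; (x + 16.6)² + (y − 50.0)² = 33.32².
Subtracting pairs of circle equations eliminates x²+y² and gives linear equations (the radical axes):
79.0 x + 11.0 y = -2066.87
-18.0 x + 9.4 y = 696.58
Solving the 2×2 system: x ≈ -28.8, y ≈ 19.0 km.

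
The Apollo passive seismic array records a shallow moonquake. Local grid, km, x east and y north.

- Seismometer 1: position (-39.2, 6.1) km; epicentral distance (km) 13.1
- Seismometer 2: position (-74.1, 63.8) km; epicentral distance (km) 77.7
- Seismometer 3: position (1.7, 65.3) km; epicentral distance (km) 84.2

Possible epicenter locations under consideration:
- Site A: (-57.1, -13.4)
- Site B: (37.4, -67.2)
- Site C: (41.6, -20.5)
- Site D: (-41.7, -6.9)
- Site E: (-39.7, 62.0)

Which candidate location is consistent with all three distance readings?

For each candidate, compare |candidate − station| to the reported distance:
Site A: residuals Seismometer 1 13.4, Seismometer 2 1.3, Seismometer 3 14.0 → max 14.0 km
Site B: residuals Seismometer 1 92.9, Seismometer 2 94.3, Seismometer 3 53.0 → max 94.3 km
Site C: residuals Seismometer 1 72.0, Seismometer 2 65.5, Seismometer 3 10.4 → max 72.0 km
Site D: residuals Seismometer 1 0.1, Seismometer 2 0.1, Seismometer 3 0.0 → max 0.1 km
Site E: residuals Seismometer 1 42.8, Seismometer 2 43.3, Seismometer 3 42.7 → max 43.3 km
Only Site D has all residuals ≈ 0.

Site D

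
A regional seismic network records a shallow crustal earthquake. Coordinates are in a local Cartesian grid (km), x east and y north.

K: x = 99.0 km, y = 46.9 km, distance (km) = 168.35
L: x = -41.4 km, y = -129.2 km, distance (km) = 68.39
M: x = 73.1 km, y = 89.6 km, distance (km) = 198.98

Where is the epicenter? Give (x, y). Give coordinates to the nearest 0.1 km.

x ≈ 21.6 km, y ≈ -102.6 km

Circle about each station: (x − 99.0)² + (y − 46.9)² = 168.35²; (x + 41.4)² + (y + 129.2)² = 68.39²; (x − 73.1)² + (y − 89.6)² = 198.98².
Subtracting the K equation from the L and M equations removes the quadratic terms:
-280.8 x − 352.2 y = 30070.52
-51.8 x + 85.4 y = -9880.16
Solving the 2×2 system: x ≈ 21.6, y ≈ -102.6 km.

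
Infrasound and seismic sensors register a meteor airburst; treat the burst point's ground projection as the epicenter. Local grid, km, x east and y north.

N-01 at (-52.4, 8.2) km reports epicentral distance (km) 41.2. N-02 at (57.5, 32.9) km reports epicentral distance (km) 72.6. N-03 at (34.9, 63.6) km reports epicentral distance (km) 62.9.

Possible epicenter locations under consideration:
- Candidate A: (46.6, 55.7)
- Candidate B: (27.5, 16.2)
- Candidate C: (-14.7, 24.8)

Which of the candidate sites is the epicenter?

Candidate C

For each candidate, compare |candidate − station| to the reported distance:
Candidate A: residuals N-01 68.6, N-02 47.3, N-03 48.8 → max 68.6 km
Candidate B: residuals N-01 39.1, N-02 38.3, N-03 14.9 → max 39.1 km
Candidate C: residuals N-01 0.0, N-02 0.1, N-03 0.1 → max 0.1 km
Only Candidate C has all residuals ≈ 0.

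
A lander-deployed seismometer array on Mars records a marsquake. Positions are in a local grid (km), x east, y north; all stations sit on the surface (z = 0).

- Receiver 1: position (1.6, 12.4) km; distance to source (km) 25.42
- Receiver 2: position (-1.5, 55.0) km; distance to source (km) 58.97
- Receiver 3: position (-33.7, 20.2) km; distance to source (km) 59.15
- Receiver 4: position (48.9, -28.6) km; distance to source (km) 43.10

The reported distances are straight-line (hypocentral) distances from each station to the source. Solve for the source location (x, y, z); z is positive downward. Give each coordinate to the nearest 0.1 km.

(21.2, 2.0, 12.4)

Each station gives a sphere (x−x_i)² + (y−y_i)² + z² = d_i² (stations at z=0).
Subtracting the Receiver 1 sphere from Receiver 2 and Receiver 3: z² cancels, leaving linear equations in x and y:
-6.2 x + 85.2 y = 39.65
-70.6 x + 15.6 y = -1465.14
Solving: x ≈ 21.196, y ≈ 2.008 km (keep extra digits for the depth step; rounded: 21.2, 2.0).
Then from the Receiver 1 sphere: z² = 25.42² − (x − 1.6)² − (y − 12.4)² with x = 21.196, y = 2.008, so z ≈ 12.417 ≈ 12.4 km.
Check against Receiver 4 (with the unrounded solution): distance 43.11 ≈ 43.10 km. ✓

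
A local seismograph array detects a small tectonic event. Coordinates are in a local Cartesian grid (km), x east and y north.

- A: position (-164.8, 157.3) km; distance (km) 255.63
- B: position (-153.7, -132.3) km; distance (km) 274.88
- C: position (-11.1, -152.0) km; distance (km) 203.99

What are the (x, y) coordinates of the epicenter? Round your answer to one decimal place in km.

(61.6, 38.6)

Circle about each station: (x + 164.8)² + (y − 157.3)² = 255.63²; (x + 153.7)² + (y + 132.3)² = 274.88²; (x + 11.1)² + (y + 152.0)² = 203.99².
Subtracting the A equation from the B and C equations removes the quadratic terms:
22.2 x − 579.2 y = -20987.67
307.4 x − 618.6 y = -4940.34
Solving the 2×2 system: x ≈ 61.6, y ≈ 38.6 km.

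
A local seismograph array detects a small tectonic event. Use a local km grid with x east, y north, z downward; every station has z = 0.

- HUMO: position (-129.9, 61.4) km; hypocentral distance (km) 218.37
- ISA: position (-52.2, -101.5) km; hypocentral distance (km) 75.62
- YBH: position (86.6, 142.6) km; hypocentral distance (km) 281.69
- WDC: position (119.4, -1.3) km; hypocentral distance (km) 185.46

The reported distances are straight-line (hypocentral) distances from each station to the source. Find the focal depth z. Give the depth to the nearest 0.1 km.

depth ≈ 64.6 km

Each station gives a sphere (x−x_i)² + (y−y_i)² + z² = d_i² (stations at z=0).
Subtracting the HUMO sphere from ISA and YBH: z² cancels, leaving linear equations in x and y:
155.4 x − 325.8 y = 34350.19
433.0 x + 162.4 y = -24473.45
Solving: x ≈ -14.401, y ≈ -112.302 km (keep extra digits for the depth step; rounded: -14.4, -112.3).
Then from the HUMO sphere: z² = 218.37² − (x + 129.9)² − (y − 61.4)² with x = -14.401, y = -112.302, so z ≈ 64.599 ≈ 64.6 km.
Check against WDC (with the unrounded solution): distance 185.46 ≈ 185.46 km. ✓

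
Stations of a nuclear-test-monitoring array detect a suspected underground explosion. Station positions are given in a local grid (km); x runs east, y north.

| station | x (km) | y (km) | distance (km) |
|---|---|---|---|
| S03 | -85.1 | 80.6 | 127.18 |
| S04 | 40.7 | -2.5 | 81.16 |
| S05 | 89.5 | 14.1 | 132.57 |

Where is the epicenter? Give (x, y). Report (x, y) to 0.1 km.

Circle about each station: (x + 85.1)² + (y − 80.6)² = 127.18²; (x − 40.7)² + (y + 2.5)² = 81.16²; (x − 89.5)² + (y − 14.1)² = 132.57².
Subtracting the S03 equation from the S04 and S05 equations removes the quadratic terms:
251.6 x − 166.2 y = -2487.82
349.2 x − 133.0 y = -6929.36
Solving the 2×2 system: x ≈ -33.4, y ≈ -35.6 km.
Check against S03 (with the unrounded x, y): √((x + 85.1)²+(y − 80.6)²) = 127.18 ≈ 127.18 km. ✓

-33.4 km east, -35.6 km north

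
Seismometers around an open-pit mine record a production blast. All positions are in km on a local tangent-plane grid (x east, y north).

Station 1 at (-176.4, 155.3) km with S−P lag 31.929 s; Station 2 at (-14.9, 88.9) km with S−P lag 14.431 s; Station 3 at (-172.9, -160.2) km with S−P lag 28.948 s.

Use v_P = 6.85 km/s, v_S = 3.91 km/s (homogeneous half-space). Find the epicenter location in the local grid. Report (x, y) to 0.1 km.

Distance from S−P lag: d = Δt · v_P v_S / (v_P − v_S) = Δt · (6.85·3.91)/(6.85−3.91) ≈ 9.1100·Δt.
So d_Station 1 = 290.87, d_Station 2 = 131.47, d_Station 3 = 263.72 km.
Circle about each station: (x + 176.4)² + (y − 155.3)² = 290.87²; (x + 14.9)² + (y − 88.9)² = 131.47²; (x + 172.9)² + (y + 160.2)² = 263.72².
Subtracting the Station 1 equation from the Station 2 and Station 3 equations removes the quadratic terms:
323.0 x − 132.8 y = 20211.17
7.0 x − 631.0 y = 15380.52
Solving the 2×2 system: x ≈ 52.8, y ≈ -23.8 km.
Check against Station 1 (with the unrounded x, y): √((x + 176.4)²+(y − 155.3)²) = 290.86 ≈ 290.87 km. ✓

x ≈ 52.8 km, y ≈ -23.8 km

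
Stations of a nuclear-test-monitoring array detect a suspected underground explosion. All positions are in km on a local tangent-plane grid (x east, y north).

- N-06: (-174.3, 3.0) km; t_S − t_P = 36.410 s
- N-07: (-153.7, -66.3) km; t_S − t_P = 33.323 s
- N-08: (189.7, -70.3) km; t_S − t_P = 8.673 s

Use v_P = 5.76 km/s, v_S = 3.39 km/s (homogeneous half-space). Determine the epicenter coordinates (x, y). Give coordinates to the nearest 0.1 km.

x ≈ 120.5 km, y ≈ -52.5 km

Distance from S−P lag: d = Δt · v_P v_S / (v_P − v_S) = Δt · (5.76·3.39)/(5.76−3.39) ≈ 8.2390·Δt.
So d_N-06 = 299.98, d_N-07 = 274.55, d_N-08 = 71.46 km.
Circle about each station: (x + 174.3)² + (y − 3.0)² = 299.98²; (x + 153.7)² + (y + 66.3)² = 274.55²; (x − 189.7)² + (y + 70.3)² = 71.46².
Subtracting pairs of circle equations eliminates x²+y² and gives linear equations (the radical axes):
41.2 x − 138.6 y = 12240.19
728.0 x − 146.6 y = 95420.16
Solving the 2×2 system: x ≈ 120.5, y ≈ -52.5 km.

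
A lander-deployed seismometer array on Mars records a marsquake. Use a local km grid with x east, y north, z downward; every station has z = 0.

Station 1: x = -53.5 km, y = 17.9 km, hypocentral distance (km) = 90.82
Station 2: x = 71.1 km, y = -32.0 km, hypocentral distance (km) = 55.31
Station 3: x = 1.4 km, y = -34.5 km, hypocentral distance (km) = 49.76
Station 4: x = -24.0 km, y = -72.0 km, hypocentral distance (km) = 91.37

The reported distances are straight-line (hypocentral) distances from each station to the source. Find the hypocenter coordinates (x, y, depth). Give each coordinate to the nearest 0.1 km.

Each station gives a sphere (x−x_i)² + (y−y_i)² + z² = d_i² (stations at z=0).
Subtracting the Station 1 sphere from Station 2 and Station 3: z² cancels, leaving linear equations in x and y:
249.2 x − 99.8 y = 8085.63
109.8 x − 104.8 y = 3781.76
Solving: x ≈ 31.003, y ≈ -3.603 km (keep extra digits for the depth step; rounded: 31.0, -3.6).
Then from the Station 1 sphere: z² = 90.82² − (x + 53.5)² − (y − 17.9)² with x = 31.003, y = -3.603, so z ≈ 25.400 ≈ 25.4 km.

x ≈ 31.0 km, y ≈ -3.6 km, depth ≈ 25.4 km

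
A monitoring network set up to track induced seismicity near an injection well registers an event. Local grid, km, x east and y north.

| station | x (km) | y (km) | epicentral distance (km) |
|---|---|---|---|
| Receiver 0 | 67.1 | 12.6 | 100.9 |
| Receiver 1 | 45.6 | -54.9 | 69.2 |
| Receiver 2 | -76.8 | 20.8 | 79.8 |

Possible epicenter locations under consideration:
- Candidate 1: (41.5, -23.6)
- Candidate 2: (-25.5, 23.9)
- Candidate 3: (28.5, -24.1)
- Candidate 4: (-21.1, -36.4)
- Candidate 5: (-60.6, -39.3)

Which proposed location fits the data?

For each candidate, compare |candidate − station| to the reported distance:
Candidate 1: residuals Receiver 0 56.6, Receiver 1 37.6, Receiver 2 46.6 → max 56.6 km
Candidate 2: residuals Receiver 0 7.6, Receiver 1 36.9, Receiver 2 28.4 → max 36.9 km
Candidate 3: residuals Receiver 0 47.6, Receiver 1 34.0, Receiver 2 34.7 → max 47.6 km
Candidate 4: residuals Receiver 0 0.0, Receiver 1 0.0, Receiver 2 0.0 → max 0.0 km
Candidate 5: residuals Receiver 0 36.9, Receiver 1 38.1, Receiver 2 17.6 → max 38.1 km
Only Candidate 4 has all residuals ≈ 0.

Candidate 4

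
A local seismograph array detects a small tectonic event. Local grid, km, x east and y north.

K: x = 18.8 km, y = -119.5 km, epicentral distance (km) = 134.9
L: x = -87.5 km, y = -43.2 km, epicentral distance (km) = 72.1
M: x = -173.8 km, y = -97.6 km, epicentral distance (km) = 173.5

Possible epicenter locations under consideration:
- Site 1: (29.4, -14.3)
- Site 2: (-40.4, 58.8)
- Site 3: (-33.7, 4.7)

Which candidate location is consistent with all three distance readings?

For each candidate, compare |candidate − station| to the reported distance:
Site 1: residuals K 29.2, L 48.3, M 46.1 → max 48.3 km
Site 2: residuals K 53.0, L 40.2, M 32.1 → max 53.0 km
Site 3: residuals K 0.1, L 0.1, M 0.0 → max 0.1 km
Only Site 3 has all residuals ≈ 0.

Site 3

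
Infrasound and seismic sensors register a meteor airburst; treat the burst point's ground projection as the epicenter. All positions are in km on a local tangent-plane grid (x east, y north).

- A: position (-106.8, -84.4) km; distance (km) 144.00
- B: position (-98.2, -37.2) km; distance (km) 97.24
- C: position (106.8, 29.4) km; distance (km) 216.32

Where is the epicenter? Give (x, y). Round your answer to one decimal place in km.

(-107.4, 59.6)

Circle about each station: (x + 106.8)² + (y + 84.4)² = 144.00²; (x + 98.2)² + (y + 37.2)² = 97.24²; (x − 106.8)² + (y − 29.4)² = 216.32².
Subtracting the A equation from the B and C equations removes the quadratic terms:
17.2 x + 94.4 y = 3777.86
427.2 x + 227.6 y = -32317.34
Solving the 2×2 system: x ≈ -107.4, y ≈ 59.6 km.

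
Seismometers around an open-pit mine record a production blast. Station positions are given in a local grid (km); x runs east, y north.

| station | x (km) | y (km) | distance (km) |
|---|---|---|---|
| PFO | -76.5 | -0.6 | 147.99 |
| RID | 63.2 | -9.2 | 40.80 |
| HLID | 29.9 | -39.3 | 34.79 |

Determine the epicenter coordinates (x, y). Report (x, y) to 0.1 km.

Circle about each station: (x + 76.5)² + (y + 0.6)² = 147.99²; (x − 63.2)² + (y + 9.2)² = 40.80²; (x − 29.9)² + (y + 39.3)² = 34.79².
Subtracting pairs of circle equations eliminates x²+y² and gives linear equations (the radical axes):
279.4 x − 17.2 y = 18462.67
212.8 x − 77.4 y = 17276.59
Solving the 2×2 system: x ≈ 63.0, y ≈ -50.0 km.
Check against PFO (with the unrounded x, y): √((x + 76.5)²+(y + 0.6)²) = 147.99 ≈ 147.99 km. ✓

(63.0, -50.0)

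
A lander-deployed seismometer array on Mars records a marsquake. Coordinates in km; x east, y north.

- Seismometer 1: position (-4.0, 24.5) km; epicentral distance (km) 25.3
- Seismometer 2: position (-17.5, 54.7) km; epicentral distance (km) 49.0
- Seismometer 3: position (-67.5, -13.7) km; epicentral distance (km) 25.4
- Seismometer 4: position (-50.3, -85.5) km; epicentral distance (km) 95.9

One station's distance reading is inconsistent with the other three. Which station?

Seismometer 3

Solve using three stations at a time. Using Seismometer 1, Seismometer 2, Seismometer 4 (subtract circle equations pairwise → linear system) gives (x, y) ≈ (-21.1, 5.8).
Distances from that point to each station vs reported:
  Seismometer 1: calculated 25.3 vs reported 25.3 → residual 0.0 km
  Seismometer 2: calculated 49.0 vs reported 49.0 → residual 0.0 km
  Seismometer 3: calculated 50.4 vs reported 25.4 → residual 25.0 km
  Seismometer 4: calculated 95.9 vs reported 95.9 → residual 0.0 km
Seismometer 1, Seismometer 2, Seismometer 4 are mutually consistent (residuals ≈ 0); Seismometer 3 is off by 25.0 km.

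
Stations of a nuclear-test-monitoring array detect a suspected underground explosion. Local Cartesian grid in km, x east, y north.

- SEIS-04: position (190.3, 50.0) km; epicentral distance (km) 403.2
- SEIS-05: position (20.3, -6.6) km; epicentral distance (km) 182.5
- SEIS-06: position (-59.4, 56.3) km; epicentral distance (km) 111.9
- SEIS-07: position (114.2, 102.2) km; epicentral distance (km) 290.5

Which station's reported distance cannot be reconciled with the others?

SEIS-04

Solve using three stations at a time. Using SEIS-05, SEIS-06, SEIS-07 (subtract circle equations pairwise → linear system) gives (x, y) ≈ (-161.4, 10.4).
Distances from that point to each station vs reported:
  SEIS-04: calculated 353.9 vs reported 403.2 → residual 49.3 km
  SEIS-05: calculated 182.5 vs reported 182.5 → residual 0.0 km
  SEIS-06: calculated 111.9 vs reported 111.9 → residual 0.0 km
  SEIS-07: calculated 290.5 vs reported 290.5 → residual 0.0 km
SEIS-05, SEIS-06, SEIS-07 are mutually consistent (residuals ≈ 0); SEIS-04 is off by 49.3 km.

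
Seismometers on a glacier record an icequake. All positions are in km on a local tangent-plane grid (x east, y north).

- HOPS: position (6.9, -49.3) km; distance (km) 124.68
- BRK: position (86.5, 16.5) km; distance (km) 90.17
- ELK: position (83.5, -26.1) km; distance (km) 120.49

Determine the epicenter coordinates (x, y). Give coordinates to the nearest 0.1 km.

Circle about each station: (x − 6.9)² + (y + 49.3)² = 124.68²; (x − 86.5)² + (y − 16.5)² = 90.17²; (x − 83.5)² + (y + 26.1)² = 120.49².
Subtracting pairs of circle equations eliminates x²+y² and gives linear equations (the radical axes):
159.2 x + 131.6 y = 12690.87
153.2 x + 46.4 y = 6202.62
Solving the 2×2 system: x ≈ 17.8, y ≈ 74.9 km.

17.8 km east, 74.9 km north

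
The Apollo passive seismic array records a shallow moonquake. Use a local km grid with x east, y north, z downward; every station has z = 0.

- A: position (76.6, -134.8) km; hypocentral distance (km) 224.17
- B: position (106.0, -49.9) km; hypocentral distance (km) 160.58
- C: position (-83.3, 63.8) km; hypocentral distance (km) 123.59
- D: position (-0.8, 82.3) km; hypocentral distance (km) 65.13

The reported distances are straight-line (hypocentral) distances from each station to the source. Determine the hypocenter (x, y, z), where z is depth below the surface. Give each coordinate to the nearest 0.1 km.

(24.4, 74.9, 59.6)

Each station gives a sphere (x−x_i)² + (y−y_i)² + z² = d_i² (stations at z=0).
Subtracting the A sphere from B and C: z² cancels, leaving linear equations in x and y:
58.8 x + 169.8 y = 14153.66
-319.8 x + 397.2 y = 21948.43
Solving: x ≈ 24.402, y ≈ 74.905 km (keep extra digits for the depth step; rounded: 24.4, 74.9).
Then from the A sphere: z² = 224.17² − (x − 76.6)² − (y + 134.8)² with x = 24.402, y = 74.905, so z ≈ 59.593 ≈ 59.6 km.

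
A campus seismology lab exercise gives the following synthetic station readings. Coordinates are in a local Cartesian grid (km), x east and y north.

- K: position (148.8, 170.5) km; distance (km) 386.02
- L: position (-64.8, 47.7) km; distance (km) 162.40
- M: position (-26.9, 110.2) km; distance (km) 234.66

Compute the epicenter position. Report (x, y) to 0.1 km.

x ≈ -122.5 km, y ≈ -104.1 km

Circle about each station: (x − 148.8)² + (y − 170.5)² = 386.02²; (x + 64.8)² + (y − 47.7)² = 162.40²; (x + 26.9)² + (y − 110.2)² = 234.66².
Subtracting the K equation from the L and M equations removes the quadratic terms:
-427.2 x − 245.6 y = 77900.32
-351.4 x − 120.6 y = 55602.08
Solving the 2×2 system: x ≈ -122.5, y ≈ -104.1 km.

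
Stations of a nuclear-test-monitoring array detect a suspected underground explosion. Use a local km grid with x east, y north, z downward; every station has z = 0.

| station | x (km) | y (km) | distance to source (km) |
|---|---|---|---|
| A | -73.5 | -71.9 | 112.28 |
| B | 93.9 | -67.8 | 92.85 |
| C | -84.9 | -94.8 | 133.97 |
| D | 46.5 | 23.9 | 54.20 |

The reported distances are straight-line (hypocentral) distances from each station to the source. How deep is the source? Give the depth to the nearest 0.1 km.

z ≈ 25.4 km

Each station gives a sphere (x−x_i)² + (y−y_i)² + z² = d_i² (stations at z=0).
Subtracting the A sphere from B and C: z² cancels, leaving linear equations in x and y:
334.8 x + 8.2 y = 6827.87
-22.8 x − 45.8 y = 282.03
Solving: x ≈ 20.798, y ≈ -16.512 km (keep extra digits for the depth step; rounded: 20.8, -16.5).
Then from the A sphere: z² = 112.28² − (x + 73.5)² − (y + 71.9)² with x = 20.798, y = -16.512, so z ≈ 25.433 ≈ 25.4 km.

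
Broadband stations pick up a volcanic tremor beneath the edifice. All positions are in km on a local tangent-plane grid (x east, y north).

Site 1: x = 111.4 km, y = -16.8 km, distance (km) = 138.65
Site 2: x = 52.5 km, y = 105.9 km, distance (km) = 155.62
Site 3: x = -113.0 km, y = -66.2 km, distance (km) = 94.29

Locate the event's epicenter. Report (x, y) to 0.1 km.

(-26.8, -28.0)

Circle about each station: (x − 111.4)² + (y + 16.8)² = 138.65²; (x − 52.5)² + (y − 105.9)² = 155.62²; (x + 113.0)² + (y + 66.2)² = 94.29².
Subtracting the Site 1 equation from the Site 2 and Site 3 equations removes the quadratic terms:
-117.8 x + 245.4 y = -3714.90
-448.8 x − 98.8 y = 14792.46
Solving the 2×2 system: x ≈ -26.8, y ≈ -28.0 km.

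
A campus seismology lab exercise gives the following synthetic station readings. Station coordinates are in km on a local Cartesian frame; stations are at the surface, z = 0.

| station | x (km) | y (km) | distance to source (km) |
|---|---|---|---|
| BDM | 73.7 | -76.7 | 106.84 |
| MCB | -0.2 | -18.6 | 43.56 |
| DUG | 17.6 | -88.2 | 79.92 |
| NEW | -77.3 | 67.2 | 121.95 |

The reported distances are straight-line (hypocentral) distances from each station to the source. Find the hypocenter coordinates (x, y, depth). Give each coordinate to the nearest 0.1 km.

Each station gives a sphere (x−x_i)² + (y−y_i)² + z² = d_i² (stations at z=0).
Subtracting the BDM sphere from MCB and DUG: z² cancels, leaving linear equations in x and y:
-147.8 x + 116.2 y = -1451.27
-112.2 x − 23.0 y = 1802.00
Solving: x ≈ -10.708, y ≈ -26.110 km (keep extra digits for the depth step; rounded: -10.7, -26.1).
Then from the BDM sphere: z² = 106.84² − (x − 73.7)² − (y + 76.7)² with x = -10.708, y = -26.110, so z ≈ 41.602 ≈ 41.6 km.
Check against NEW (with the unrounded solution): distance 121.95 ≈ 121.95 km. ✓

x ≈ -10.7 km, y ≈ -26.1 km, depth ≈ 41.6 km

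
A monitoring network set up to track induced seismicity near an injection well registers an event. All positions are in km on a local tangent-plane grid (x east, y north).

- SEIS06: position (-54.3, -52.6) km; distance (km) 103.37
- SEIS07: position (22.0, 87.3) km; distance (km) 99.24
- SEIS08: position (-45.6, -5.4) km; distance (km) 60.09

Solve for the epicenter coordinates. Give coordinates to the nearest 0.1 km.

(-69.8, 49.6)

Circle about each station: (x + 54.3)² + (y + 52.6)² = 103.37²; (x − 22.0)² + (y − 87.3)² = 99.24²; (x + 45.6)² + (y + 5.4)² = 60.09².
Subtracting the SEIS06 equation from the SEIS07 and SEIS08 equations removes the quadratic terms:
152.6 x + 279.8 y = 3226.82
17.4 x + 94.4 y = 3467.82
Solving the 2×2 system: x ≈ -69.8, y ≈ 49.6 km.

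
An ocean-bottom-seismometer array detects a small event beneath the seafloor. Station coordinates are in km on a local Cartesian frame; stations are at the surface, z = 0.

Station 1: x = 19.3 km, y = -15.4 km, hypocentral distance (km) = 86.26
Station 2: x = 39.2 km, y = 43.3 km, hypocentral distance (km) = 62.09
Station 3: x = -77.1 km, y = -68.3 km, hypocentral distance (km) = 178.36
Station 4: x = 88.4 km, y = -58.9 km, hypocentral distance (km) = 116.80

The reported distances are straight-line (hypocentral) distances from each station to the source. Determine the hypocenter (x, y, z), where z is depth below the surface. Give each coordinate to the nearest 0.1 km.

x ≈ 54.9 km, y ≈ 35.8 km, depth ≈ 59.6 km

Each station gives a sphere (x−x_i)² + (y−y_i)² + z² = d_i² (stations at z=0).
Subtracting the Station 1 sphere from Station 2 and Station 3: z² cancels, leaving linear equations in x and y:
39.8 x + 117.4 y = 6387.50
-192.8 x − 105.8 y = -14371.85
Solving: x ≈ 54.899, y ≈ 35.796 km (keep extra digits for the depth step; rounded: 54.9, 35.8).
Then from the Station 1 sphere: z² = 86.26² − (x − 19.3)² − (y + 15.4)² with x = 54.899, y = 35.796, so z ≈ 59.603 ≈ 59.6 km.
Check against Station 4 (with the unrounded solution): distance 116.80 ≈ 116.80 km. ✓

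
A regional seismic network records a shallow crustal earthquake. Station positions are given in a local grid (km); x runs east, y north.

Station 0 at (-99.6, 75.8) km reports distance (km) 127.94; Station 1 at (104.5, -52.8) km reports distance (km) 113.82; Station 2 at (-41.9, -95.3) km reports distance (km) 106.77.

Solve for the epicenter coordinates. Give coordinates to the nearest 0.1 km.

Circle about each station: (x + 99.6)² + (y − 75.8)² = 127.94²; (x − 104.5)² + (y + 52.8)² = 113.82²; (x + 41.9)² + (y + 95.3)² = 106.77².
Subtracting pairs of circle equations eliminates x²+y² and gives linear equations (the radical axes):
408.2 x − 257.2 y = 1455.94
115.4 x − 342.2 y = 140.71
Solving the 2×2 system: x ≈ 4.2, y ≈ 1.0 km.

x ≈ 4.2 km, y ≈ 1.0 km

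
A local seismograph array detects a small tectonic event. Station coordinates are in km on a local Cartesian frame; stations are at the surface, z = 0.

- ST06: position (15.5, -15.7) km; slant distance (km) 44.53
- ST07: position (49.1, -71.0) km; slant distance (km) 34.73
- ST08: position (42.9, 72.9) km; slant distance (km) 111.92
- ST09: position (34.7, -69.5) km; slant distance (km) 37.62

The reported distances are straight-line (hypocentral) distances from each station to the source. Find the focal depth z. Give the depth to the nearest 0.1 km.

depth ≈ 10.6 km

Each station gives a sphere (x−x_i)² + (y−y_i)² + z² = d_i² (stations at z=0).
Subtracting the ST06 sphere from ST07 and ST08: z² cancels, leaving linear equations in x and y:
67.2 x − 110.6 y = 7741.82
54.8 x + 177.2 y = -3875.09
Solving: x ≈ 52.495, y ≈ -38.103 km (keep extra digits for the depth step; rounded: 52.5, -38.1).
Then from the ST06 sphere: z² = 44.53² − (x − 15.5)² − (y + 15.7)² with x = 52.495, y = -38.103, so z ≈ 10.602 ≈ 10.6 km.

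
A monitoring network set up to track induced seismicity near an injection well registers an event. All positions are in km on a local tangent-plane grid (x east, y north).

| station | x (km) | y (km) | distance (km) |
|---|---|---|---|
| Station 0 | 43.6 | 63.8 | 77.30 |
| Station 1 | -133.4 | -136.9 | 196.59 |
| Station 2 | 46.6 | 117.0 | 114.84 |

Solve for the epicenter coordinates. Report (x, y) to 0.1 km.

Circle about each station: (x − 43.6)² + (y − 63.8)² = 77.30²; (x + 133.4)² + (y + 136.9)² = 196.59²; (x − 46.6)² + (y − 117.0)² = 114.84².
Subtracting the Station 0 equation from the Station 1 and Station 2 equations removes the quadratic terms:
-354.0 x − 401.4 y = -2106.57
6.0 x + 106.4 y = 2676.22
Solving the 2×2 system: x ≈ -24.1, y ≈ 26.5 km.

(-24.1, 26.5)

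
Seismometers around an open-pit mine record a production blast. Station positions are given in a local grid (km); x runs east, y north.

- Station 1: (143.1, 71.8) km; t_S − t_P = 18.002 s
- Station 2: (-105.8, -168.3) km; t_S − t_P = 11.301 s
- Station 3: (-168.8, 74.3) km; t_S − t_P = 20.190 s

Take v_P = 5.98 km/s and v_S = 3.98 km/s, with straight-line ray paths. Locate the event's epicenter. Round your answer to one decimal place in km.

4.8 km east, -91.8 km north

Distance from S−P lag: d = Δt · v_P v_S / (v_P − v_S) = Δt · (5.98·3.98)/(5.98−3.98) ≈ 11.9002·Δt.
So d_Station 1 = 214.23, d_Station 2 = 134.48, d_Station 3 = 240.27 km.
Circle about each station: (x − 143.1)² + (y − 71.8)² = 214.23²; (x + 105.8)² + (y + 168.3)² = 134.48²; (x + 168.8)² + (y − 74.3)² = 240.27².
Subtracting pairs of circle equations eliminates x²+y² and gives linear equations (the radical axes):
-497.8 x − 480.2 y = 41695.30
-623.8 x + 5.0 y = -3454.10
Solving the 2×2 system: x ≈ 4.8, y ≈ -91.8 km.
Check against Station 1 (with the unrounded x, y): √((x − 143.1)²+(y − 71.8)²) = 214.23 ≈ 214.23 km. ✓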